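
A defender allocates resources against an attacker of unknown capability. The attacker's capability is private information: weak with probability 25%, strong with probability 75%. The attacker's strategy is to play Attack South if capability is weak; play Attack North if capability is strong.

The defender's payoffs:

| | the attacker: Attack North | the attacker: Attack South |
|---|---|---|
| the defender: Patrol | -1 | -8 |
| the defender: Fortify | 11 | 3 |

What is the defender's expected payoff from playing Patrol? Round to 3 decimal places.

-2.750

E[Patrol] = 0.25·(-8) + 0.75·(-1) = (-2) + (-0.75) = -2.75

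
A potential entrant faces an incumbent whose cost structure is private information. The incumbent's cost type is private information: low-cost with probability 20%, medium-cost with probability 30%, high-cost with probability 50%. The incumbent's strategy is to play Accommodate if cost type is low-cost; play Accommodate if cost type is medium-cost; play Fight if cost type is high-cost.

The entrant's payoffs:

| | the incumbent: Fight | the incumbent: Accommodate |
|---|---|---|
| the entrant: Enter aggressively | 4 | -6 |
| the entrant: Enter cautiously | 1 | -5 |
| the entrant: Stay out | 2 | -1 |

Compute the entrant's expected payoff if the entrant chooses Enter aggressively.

-1

Take the expectation over the incumbent's cost type, weighting each type's action by its prior probability.
E[Enter aggressively] = 0.2·(-6) + 0.3·(-6) + 0.5·4 = (-1.2) + (-1.8) + 2 = -1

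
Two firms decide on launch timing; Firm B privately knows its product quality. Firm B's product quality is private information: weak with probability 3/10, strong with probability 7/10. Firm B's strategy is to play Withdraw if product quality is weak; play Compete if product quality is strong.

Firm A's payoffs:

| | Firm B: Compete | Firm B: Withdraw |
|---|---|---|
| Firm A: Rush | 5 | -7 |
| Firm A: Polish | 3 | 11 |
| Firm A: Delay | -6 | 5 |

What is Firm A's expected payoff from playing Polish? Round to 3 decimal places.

5.400

E[Polish] = 3/10·11 + 7/10·3 = 33/10 + 21/10 = 27/5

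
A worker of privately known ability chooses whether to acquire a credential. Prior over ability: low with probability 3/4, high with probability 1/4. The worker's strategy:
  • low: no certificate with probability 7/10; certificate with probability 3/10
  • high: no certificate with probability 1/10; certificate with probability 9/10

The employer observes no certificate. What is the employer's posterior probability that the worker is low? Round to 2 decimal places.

0.95

P(no certificate) = (3/4)·(7/10) + (1/4)·(1/10) = 11/20
P(low | no certificate) = ((3/4)·(7/10)) / (11/20) = (21/40) / (11/20) = 21/22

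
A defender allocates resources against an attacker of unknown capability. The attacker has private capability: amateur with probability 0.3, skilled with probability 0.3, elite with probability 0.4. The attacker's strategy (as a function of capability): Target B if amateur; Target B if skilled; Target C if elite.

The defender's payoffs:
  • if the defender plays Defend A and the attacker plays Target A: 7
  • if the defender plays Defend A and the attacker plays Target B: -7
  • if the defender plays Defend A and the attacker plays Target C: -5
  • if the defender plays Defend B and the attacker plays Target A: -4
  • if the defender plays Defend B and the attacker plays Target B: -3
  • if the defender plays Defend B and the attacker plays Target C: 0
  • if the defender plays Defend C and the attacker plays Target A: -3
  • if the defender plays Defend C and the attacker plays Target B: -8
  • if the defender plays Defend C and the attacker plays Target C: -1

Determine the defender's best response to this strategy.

E[Defend A] = 0.3·(-7) + 0.3·(-7) + 0.4·(-5) = -6.2
E[Defend B] = 0.3·(-3) + 0.3·(-3) + 0.4·(0) = -1.8
E[Defend C] = 0.3·(-8) + 0.3·(-8) + 0.4·(-1) = -5.2
Best response: Defend B (-1.8 is the largest).

Defend B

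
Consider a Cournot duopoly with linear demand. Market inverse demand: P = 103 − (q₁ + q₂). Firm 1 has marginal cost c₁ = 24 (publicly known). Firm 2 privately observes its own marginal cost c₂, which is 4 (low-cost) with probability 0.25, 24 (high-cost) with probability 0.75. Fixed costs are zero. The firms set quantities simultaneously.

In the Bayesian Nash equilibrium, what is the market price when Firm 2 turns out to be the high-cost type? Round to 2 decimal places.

51.17

Type-c best response for Firm 2: q₂(c) = (103 − c)/2 − q₁/2.
Firm 1 maximizes expected profit; its first-order condition is 103 − 2q₁ − E[q₂] − 24 = 0.
Substituting E[q₂] and solving: E[c₂] = 19, so q₁ = (103 − 2·24 + 19)/3 = 24.6667.
q₂(high-cost) = 27.1667, so P = 103 − (24.6667 + 27.1667) = 51.1667.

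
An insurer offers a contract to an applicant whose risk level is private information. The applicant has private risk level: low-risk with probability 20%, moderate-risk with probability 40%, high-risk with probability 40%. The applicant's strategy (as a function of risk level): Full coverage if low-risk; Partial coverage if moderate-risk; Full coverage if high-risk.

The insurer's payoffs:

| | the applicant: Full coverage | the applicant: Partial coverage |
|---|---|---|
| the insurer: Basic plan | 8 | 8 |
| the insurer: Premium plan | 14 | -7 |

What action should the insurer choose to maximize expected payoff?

Basic plan

E[Basic plan] = 0.2·(8) + 0.4·(8) + 0.4·(8) = 8
E[Premium plan] = 0.2·(14) + 0.4·(-7) + 0.4·(14) = 5.6
Best response: Basic plan (8 is the largest).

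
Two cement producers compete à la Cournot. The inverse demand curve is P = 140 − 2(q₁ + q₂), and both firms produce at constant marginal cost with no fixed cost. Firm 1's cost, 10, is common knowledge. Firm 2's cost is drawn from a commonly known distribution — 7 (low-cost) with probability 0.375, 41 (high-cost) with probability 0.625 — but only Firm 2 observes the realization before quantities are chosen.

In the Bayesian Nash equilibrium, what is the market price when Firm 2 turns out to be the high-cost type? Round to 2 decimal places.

Each type of Firm 2 best-responds to q₁; Firm 1 best-responds to the expected q₂ over Firm 2's types.
Firm 2 with cost c maximizes (140 − 2(q₁+q₂) − c)·q₂, giving q₂(c) = (140 − c − 2q₁)/4.
E[c₂] = 0.375·7 + 0.625·41 = 28.25
Firm 1's FOC against E[q₂] yields q₁ = (140 − 2·10 + E[c₂])/6 = (140 − 20 + 28.25)/6 = 24.7083.
q₂(high-cost) = 12.3958, so P = 140 − 2·(24.7083 + 12.3958) = 65.7917.

65.79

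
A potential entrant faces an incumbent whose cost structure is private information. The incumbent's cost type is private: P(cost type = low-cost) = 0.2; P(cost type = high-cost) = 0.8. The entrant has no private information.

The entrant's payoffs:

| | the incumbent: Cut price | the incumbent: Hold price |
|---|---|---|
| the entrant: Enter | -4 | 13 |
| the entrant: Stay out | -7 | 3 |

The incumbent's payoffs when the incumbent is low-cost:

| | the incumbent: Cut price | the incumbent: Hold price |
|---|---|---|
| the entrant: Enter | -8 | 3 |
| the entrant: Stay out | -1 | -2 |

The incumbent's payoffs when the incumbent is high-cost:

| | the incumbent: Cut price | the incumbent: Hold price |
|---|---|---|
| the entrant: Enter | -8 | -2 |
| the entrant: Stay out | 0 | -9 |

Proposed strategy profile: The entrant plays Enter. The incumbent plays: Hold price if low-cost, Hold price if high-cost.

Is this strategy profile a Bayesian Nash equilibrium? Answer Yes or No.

The entrant plays Enter: E[Enter] = 0.2·(13) + 0.8·(13) = 13; E[Stay out] = 3. Best-responding. ✓
The incumbent (cost type low-cost), facing Enter: Cut price gives -8, Hold price gives 3. Proposed Hold price is best. ✓
The incumbent (cost type high-cost), facing Enter: Cut price gives -8, Hold price gives -2. Proposed Hold price is best. ✓

Yes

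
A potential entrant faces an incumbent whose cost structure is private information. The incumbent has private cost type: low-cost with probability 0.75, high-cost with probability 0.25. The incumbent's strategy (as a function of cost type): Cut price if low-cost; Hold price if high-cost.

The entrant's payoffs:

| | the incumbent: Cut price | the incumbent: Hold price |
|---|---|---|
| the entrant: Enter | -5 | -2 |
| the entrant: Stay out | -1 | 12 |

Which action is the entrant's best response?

E[Enter] = 0.75·(-5) + 0.25·(-2) = -4.25
E[Stay out] = 0.75·(-1) + 0.25·(12) = 2.25
Best response: Stay out (2.25 is the largest).

Stay out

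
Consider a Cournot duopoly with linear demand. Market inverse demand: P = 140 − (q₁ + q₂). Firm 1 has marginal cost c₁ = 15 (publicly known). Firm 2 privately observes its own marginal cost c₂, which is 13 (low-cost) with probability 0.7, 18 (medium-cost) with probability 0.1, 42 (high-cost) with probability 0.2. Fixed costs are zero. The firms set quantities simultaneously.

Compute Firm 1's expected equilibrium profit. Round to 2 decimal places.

Each type of Firm 2 best-responds to q₁; Firm 1 best-responds to the expected q₂ over Firm 2's types.
Firm 2 with cost c maximizes (140 − (q₁+q₂) − c)·q₂, giving q₂(c) = (140 − c − q₁)/2.
E[c₂] = 0.7·13 + 0.1·18 + 0.2·42 = 19.3
Firm 1's FOC against E[q₂] yields q₁ = (140 − 2·15 + E[c₂])/3 = (140 − 30 + 19.3)/3 = 43.1.
E[P] = 140 − (q₁ + E[q₂]) = 58.1; Firm 1's expected profit = (E[P] − 15)·q₁ = (58.1 − 15)·43.1 = 1857.61.

1857.61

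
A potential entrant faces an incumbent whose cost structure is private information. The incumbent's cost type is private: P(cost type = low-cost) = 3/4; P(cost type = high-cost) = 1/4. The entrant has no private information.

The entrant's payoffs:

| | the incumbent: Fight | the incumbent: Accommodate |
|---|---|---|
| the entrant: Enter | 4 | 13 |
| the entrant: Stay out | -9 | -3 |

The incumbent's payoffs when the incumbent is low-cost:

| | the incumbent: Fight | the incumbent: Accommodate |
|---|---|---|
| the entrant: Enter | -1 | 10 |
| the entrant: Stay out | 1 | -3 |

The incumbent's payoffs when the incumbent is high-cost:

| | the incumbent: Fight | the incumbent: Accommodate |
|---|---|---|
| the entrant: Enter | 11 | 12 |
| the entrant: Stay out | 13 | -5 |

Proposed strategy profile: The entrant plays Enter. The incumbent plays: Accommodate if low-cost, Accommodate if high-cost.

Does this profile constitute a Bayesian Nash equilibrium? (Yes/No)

Yes

The entrant plays Enter: E[Enter] = 3/4·(13) + 1/4·(13) = 13; E[Stay out] = -3. Best-responding. ✓
The incumbent (cost type low-cost), facing Enter: Fight gives -1, Accommodate gives 10. Proposed Accommodate is best. ✓
The incumbent (cost type high-cost), facing Enter: Fight gives 11, Accommodate gives 12. Proposed Accommodate is best. ✓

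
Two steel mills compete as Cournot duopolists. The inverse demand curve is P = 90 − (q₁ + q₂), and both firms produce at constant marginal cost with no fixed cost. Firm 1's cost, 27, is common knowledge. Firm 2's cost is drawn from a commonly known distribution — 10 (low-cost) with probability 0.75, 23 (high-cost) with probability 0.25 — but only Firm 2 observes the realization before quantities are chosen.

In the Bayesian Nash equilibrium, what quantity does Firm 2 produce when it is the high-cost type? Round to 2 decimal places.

Type-c best response for Firm 2: q₂(c) = (90 − c)/2 − q₁/2.
Firm 1 maximizes expected profit; its first-order condition is 90 − 2q₁ − E[q₂] − 27 = 0.
Substituting E[q₂] and solving: E[c₂] = 13.25, so q₁ = (90 − 2·27 + 13.25)/3 = 16.4167.
q₂(high-cost) = (90 − 23 − 16.4167)/2 = 25.2917.

25.29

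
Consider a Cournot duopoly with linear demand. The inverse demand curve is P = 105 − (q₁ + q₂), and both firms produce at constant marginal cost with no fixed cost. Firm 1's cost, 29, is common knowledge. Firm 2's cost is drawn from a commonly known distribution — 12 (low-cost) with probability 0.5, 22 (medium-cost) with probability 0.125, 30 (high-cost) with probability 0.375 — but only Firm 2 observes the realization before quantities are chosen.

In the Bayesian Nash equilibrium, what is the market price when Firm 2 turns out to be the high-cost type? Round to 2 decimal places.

56.33

Firm 2 with cost c maximizes (105 − (q₁+q₂) − c)·q₂, giving q₂(c) = (105 − c − q₁)/2.
E[c₂] = 0.5·12 + 0.125·22 + 0.375·30 = 20
Firm 1's FOC against E[q₂] yields q₁ = (105 − 2·29 + E[c₂])/3 = (105 − 58 + 20)/3 = 22.3333.
q₂(high-cost) = 26.3333, so P = 105 − (22.3333 + 26.3333) = 56.3333.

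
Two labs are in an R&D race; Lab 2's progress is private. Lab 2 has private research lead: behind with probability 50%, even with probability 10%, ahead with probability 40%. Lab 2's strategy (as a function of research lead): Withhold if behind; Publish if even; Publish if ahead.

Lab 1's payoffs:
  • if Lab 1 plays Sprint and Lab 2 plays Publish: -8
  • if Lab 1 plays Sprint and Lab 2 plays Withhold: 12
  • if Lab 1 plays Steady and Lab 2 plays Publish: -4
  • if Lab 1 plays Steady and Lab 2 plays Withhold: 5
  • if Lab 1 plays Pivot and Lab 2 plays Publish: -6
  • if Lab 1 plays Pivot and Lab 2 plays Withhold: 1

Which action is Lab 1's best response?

Sprint

Compute Lab 1's expected payoff for each action, taking the expectation over Lab 2's type.
E[Sprint] = 0.5·(12) + 0.1·(-8) + 0.4·(-8) = 2
E[Steady] = 0.5·(5) + 0.1·(-4) + 0.4·(-4) = 0.5
E[Pivot] = 0.5·(1) + 0.1·(-6) + 0.4·(-6) = -2.5
Best response: Sprint (2 is the largest).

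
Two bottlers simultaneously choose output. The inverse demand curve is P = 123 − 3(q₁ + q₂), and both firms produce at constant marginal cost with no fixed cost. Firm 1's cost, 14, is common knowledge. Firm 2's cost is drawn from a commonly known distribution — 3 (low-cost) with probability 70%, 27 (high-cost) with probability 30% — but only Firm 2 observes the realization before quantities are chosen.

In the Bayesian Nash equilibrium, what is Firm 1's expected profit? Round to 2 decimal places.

Type-c best response for Firm 2: q₂(c) = (123 − c)/6 − q₁/2.
Firm 1 maximizes expected profit; its first-order condition is 123 − 6q₁ − 3E[q₂] − 14 = 0.
Substituting E[q₂] and solving: E[c₂] = 10.2, so q₁ = (123 − 2·14 + 10.2)/9 = 11.6889.
E[P] = 123 − 3·(q₁ + E[q₂]) = 49.0667; Firm 1's expected profit = (E[P] − 14)·q₁ = (49.0667 − 14)·11.6889 = 409.89.

409.89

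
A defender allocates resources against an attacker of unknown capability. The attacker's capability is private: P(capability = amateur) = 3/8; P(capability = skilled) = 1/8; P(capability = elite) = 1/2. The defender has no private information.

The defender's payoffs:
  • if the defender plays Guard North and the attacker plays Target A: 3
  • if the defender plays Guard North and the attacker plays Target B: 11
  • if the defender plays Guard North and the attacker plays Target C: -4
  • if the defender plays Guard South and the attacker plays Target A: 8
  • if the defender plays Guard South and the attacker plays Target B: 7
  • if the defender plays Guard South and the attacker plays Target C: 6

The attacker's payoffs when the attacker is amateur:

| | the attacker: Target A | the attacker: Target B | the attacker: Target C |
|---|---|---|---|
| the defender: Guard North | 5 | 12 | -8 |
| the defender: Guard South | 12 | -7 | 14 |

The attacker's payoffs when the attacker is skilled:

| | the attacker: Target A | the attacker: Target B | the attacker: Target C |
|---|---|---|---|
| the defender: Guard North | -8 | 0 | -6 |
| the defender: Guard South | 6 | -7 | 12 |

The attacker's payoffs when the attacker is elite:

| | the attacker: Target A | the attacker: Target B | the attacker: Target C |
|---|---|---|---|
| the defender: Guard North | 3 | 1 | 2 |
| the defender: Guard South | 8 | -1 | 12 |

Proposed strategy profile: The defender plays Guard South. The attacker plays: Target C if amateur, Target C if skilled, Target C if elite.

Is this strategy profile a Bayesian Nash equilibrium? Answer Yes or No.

The defender plays Guard South: E[Guard South] = 3/8·(6) + 1/8·(6) + 1/2·(6) = 6; E[Guard North] = -4. Best-responding. ✓
The attacker (capability amateur), facing Guard South: Target A gives 12, Target B gives -7, Target C gives 14. Proposed Target C is best. ✓
The attacker (capability skilled), facing Guard South: Target A gives 6, Target B gives -7, Target C gives 12. Proposed Target C is best. ✓
The attacker (capability elite), facing Guard South: Target A gives 8, Target B gives -1, Target C gives 12. Proposed Target C is best. ✓

Yes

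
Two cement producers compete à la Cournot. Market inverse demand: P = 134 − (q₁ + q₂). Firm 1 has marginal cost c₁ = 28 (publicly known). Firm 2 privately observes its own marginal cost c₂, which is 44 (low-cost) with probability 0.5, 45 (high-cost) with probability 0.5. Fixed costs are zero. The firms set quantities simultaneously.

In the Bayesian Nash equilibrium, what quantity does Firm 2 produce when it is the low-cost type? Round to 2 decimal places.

24.58

Type-c best response for Firm 2: q₂(c) = (134 − c)/2 − q₁/2.
Firm 1 maximizes expected profit; its first-order condition is 134 − 2q₁ − E[q₂] − 28 = 0.
Substituting E[q₂] and solving: E[c₂] = 44.5, so q₁ = (134 − 2·28 + 44.5)/3 = 40.8333.
q₂(low-cost) = (134 − 44 − 40.8333)/2 = 24.5833.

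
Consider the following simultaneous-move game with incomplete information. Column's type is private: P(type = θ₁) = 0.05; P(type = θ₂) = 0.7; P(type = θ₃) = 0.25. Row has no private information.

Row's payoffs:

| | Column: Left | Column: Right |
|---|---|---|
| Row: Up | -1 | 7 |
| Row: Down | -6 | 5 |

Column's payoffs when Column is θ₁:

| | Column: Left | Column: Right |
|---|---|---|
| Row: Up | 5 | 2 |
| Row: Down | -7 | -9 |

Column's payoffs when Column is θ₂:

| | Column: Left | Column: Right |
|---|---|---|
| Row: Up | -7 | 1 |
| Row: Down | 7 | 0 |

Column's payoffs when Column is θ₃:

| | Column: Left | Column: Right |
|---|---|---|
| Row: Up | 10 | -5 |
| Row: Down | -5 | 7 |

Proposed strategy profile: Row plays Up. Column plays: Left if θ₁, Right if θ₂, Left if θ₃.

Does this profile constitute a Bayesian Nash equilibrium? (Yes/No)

Yes

Row plays Up: E[Up] = 0.05·(-1) + 0.7·(7) + 0.25·(-1) = 4.6; E[Down] = 1.7. Best-responding. ✓
Column (type θ₁), facing Up: Left gives 5, Right gives 2. Proposed Left is best. ✓
Column (type θ₂), facing Up: Left gives -7, Right gives 1. Proposed Right is best. ✓
Column (type θ₃), facing Up: Left gives 10, Right gives -5. Proposed Left is best. ✓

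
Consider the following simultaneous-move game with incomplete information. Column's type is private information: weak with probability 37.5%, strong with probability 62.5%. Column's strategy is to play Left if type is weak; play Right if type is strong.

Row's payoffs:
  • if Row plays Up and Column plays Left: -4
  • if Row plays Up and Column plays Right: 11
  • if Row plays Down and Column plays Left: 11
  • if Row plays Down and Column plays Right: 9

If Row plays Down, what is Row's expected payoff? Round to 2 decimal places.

9.75

E[Down] = 0.375·11 + 0.625·9 = 4.125 + 5.625 = 9.75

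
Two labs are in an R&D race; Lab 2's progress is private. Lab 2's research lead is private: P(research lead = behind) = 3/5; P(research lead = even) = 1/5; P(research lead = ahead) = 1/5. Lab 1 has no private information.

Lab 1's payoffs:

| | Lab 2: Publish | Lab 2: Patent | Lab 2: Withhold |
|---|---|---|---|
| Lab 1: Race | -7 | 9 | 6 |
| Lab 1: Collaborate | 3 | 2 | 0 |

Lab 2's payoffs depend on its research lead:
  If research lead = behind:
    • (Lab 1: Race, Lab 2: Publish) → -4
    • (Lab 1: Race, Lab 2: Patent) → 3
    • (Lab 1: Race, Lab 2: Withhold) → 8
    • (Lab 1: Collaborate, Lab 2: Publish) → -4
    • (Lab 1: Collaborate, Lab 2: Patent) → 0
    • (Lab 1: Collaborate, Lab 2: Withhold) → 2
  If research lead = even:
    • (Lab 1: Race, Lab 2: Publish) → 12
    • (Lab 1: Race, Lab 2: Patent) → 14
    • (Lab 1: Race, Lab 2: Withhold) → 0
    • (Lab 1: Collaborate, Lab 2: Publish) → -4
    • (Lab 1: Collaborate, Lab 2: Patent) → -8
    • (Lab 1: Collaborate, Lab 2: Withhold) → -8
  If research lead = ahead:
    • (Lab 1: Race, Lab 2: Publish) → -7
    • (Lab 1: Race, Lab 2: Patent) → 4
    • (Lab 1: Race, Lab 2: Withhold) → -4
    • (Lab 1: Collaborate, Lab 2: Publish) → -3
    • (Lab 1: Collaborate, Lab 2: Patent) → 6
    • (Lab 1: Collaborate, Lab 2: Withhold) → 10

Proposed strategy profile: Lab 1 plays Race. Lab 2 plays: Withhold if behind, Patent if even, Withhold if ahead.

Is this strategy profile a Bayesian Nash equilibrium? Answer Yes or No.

No

Lab 1 plays Race: E[Race] = 3/5·(6) + 1/5·(9) + 1/5·(6) = 33/5; E[Collaborate] = 2/5. Best-responding. ✓
Lab 2 (research lead behind), facing Race: Publish gives -4, Patent gives 3, Withhold gives 8. Proposed Withhold is best. ✓
Lab 2 (research lead even), facing Race: Publish gives 12, Patent gives 14, Withhold gives 0. Proposed Patent is best. ✓
Lab 2 (research lead ahead), facing Race: Publish gives -7, Patent gives 4, Withhold gives -4. Proposed Withhold is not best — profitable deviation exists. ✗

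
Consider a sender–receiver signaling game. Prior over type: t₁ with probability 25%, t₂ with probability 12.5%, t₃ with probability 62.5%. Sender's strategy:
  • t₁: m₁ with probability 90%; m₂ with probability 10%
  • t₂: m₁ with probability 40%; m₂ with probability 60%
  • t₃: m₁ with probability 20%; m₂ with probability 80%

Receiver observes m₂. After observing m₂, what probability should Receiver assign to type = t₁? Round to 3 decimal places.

P(m₂) = 0.25·0.1 + 0.125·0.6 + 0.625·0.8 = 0.6
P(t₁ | m₂) = (0.25·0.1) / 0.6 = 0.025 / 0.6 = 0.0416667

0.042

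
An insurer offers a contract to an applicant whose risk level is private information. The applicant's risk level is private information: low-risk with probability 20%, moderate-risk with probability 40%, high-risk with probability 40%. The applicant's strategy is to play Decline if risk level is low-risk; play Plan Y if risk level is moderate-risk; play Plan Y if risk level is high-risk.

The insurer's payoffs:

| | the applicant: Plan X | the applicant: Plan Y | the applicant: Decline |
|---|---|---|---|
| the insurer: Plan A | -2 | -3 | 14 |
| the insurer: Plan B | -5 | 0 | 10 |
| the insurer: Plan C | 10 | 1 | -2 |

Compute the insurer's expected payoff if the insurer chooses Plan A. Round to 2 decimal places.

0.40

E[Plan A] = 0.2·14 + 0.4·(-3) + 0.4·(-3) = 2.8 + (-1.2) + (-1.2) = 0.4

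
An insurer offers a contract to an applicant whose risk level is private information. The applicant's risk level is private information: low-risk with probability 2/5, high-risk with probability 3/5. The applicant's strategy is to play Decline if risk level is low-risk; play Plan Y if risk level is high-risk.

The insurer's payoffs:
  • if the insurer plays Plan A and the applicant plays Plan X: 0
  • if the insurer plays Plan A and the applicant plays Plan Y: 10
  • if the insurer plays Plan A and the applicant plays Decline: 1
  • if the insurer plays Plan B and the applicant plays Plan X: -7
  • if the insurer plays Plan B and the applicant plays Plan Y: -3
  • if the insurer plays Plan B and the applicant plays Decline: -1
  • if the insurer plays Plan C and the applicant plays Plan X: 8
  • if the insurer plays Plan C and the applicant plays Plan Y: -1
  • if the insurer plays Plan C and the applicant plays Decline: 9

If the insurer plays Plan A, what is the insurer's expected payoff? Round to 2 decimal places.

E[Plan A] = 2/5·1 + 3/5·10 = 2/5 + 6 = 32/5

6.40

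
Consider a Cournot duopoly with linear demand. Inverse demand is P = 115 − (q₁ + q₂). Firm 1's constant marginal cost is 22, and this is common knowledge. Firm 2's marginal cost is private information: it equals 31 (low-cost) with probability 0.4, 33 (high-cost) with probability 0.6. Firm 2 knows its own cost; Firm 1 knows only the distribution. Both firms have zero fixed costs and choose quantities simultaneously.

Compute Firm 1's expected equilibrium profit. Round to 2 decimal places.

1183.36

Firm 2 with cost c maximizes (115 − (q₁+q₂) − c)·q₂, giving q₂(c) = (115 − c − q₁)/2.
E[c₂] = 0.4·31 + 0.6·33 = 32.2
Firm 1's FOC against E[q₂] yields q₁ = (115 − 2·22 + E[c₂])/3 = (115 − 44 + 32.2)/3 = 34.4.
E[P] = 115 − (q₁ + E[q₂]) = 56.4; Firm 1's expected profit = (E[P] − 22)·q₁ = (56.4 − 22)·34.4 = 1183.36.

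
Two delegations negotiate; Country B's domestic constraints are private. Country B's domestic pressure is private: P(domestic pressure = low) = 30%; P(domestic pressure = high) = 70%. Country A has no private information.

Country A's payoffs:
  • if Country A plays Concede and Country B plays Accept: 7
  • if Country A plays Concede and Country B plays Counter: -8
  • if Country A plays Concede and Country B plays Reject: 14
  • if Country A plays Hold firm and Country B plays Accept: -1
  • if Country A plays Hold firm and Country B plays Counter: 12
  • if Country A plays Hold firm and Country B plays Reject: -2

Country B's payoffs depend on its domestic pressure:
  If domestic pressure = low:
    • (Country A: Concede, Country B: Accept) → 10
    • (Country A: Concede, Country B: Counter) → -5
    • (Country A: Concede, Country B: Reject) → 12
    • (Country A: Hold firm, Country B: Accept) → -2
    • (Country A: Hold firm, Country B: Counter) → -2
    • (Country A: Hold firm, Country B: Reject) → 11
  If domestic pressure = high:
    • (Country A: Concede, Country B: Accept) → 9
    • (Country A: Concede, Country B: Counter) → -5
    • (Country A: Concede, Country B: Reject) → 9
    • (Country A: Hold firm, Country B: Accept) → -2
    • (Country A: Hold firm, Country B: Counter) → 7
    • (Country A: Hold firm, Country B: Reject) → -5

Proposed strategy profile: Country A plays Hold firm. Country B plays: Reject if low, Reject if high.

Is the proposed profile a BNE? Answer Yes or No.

No

Country A plays Hold firm: E[Hold firm] = 0.3·(-2) + 0.7·(-2) = -2; E[Concede] = 14. Not best-responding. ✗
Country B (domestic pressure low), facing Hold firm: Accept gives -2, Counter gives -2, Reject gives 11. Proposed Reject is best. ✓
Country B (domestic pressure high), facing Hold firm: Accept gives -2, Counter gives 7, Reject gives -5. Proposed Reject is not best — profitable deviation exists. ✗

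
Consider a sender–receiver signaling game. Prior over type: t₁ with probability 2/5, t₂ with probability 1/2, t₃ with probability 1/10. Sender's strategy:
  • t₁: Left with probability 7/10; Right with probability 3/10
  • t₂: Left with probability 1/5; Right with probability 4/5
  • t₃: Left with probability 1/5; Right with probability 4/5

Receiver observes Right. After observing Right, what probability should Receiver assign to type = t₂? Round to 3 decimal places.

Apply Bayes' rule using the sender's strategy as the likelihood.
P(Right) = (2/5)·(3/10) + (1/2)·(4/5) + (1/10)·(4/5) = 3/5
P(t₂ | Right) = ((1/2)·(4/5)) / (3/5) = (2/5) / (3/5) = 2/3

0.667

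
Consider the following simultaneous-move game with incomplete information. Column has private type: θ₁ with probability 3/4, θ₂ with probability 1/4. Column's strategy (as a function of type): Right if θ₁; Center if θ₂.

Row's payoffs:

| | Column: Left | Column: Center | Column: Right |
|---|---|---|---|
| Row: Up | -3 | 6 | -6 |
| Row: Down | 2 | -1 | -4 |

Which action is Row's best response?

Compute Row's expected payoff for each action, taking the expectation over Column's type.
E[Up] = 3/4·(-6) + 1/4·(6) = -3
E[Down] = 3/4·(-4) + 1/4·(-1) = -13/4
Best response: Up (-3 is the largest).

Up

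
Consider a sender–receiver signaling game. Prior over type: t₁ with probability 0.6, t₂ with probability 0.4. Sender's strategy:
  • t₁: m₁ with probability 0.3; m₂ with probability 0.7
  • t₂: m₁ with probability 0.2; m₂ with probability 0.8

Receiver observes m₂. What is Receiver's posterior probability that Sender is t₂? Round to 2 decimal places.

0.43

P(m₂) = 0.6·0.7 + 0.4·0.8 = 0.74
P(t₂ | m₂) = (0.4·0.8) / 0.74 = 0.32 / 0.74 = 0.432432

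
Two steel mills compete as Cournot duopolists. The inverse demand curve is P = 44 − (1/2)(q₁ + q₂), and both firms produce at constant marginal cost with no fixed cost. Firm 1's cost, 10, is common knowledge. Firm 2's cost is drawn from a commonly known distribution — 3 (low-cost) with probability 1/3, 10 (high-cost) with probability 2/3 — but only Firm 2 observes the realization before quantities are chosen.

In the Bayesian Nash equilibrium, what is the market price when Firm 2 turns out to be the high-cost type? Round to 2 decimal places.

Type-c best response for Firm 2: q₂(c) = (44 − c) − q₁/2.
Firm 1 maximizes expected profit; its first-order condition is 44 − q₁ − (1/2)E[q₂] − 10 = 0.
Substituting E[q₂] and solving: E[c₂] = 7.66667, so q₁ = (44 − 2·10 + 7.66667)/(3/2) = 21.1111.
q₂(high-cost) = 23.4444, so P = 44 − (1/2)·(21.1111 + 23.4444) = 21.7222.

21.72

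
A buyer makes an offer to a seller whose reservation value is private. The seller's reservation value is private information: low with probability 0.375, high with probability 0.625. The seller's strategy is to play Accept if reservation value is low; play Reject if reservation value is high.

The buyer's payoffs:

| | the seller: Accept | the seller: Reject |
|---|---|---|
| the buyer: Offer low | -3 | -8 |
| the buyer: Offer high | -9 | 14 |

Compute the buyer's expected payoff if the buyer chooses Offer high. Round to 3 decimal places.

5.375

E[Offer high] = 0.375·(-9) + 0.625·14 = (-3.375) + 8.75 = 5.375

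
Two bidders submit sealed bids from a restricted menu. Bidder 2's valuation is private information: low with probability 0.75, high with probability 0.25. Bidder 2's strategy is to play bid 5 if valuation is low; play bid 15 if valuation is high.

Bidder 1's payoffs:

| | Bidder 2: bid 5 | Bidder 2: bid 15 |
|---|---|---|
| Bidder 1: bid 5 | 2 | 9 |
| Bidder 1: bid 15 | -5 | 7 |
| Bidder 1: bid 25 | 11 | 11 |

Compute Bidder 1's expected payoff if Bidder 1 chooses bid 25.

E[bid 25] = 0.75·11 + 0.25·11 = 8.25 + 2.75 = 11

11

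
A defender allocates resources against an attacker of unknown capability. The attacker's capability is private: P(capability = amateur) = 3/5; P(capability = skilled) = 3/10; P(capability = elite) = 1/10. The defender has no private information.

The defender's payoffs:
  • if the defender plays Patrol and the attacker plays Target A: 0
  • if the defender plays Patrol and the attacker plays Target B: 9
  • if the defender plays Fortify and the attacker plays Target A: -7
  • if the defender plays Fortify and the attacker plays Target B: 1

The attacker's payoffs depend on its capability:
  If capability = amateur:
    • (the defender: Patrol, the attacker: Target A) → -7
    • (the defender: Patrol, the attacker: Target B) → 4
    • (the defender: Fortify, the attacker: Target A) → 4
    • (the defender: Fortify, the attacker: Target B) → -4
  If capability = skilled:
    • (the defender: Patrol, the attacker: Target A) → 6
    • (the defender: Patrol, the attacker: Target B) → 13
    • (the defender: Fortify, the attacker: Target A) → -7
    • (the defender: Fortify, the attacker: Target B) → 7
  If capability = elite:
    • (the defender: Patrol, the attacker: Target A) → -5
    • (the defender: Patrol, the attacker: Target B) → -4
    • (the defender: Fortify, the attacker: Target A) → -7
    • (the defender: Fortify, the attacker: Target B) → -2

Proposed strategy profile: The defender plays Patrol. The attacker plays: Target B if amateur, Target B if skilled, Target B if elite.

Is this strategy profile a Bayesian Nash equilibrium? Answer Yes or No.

A profile is a BNE iff every type of every player is best-responding given beliefs about the other side.
The defender plays Patrol: E[Patrol] = 3/5·(9) + 3/10·(9) + 1/10·(9) = 9; E[Fortify] = 1. Best-responding. ✓
The attacker (capability amateur), facing Patrol: Target A gives -7, Target B gives 4. Proposed Target B is best. ✓
The attacker (capability skilled), facing Patrol: Target A gives 6, Target B gives 13. Proposed Target B is best. ✓
The attacker (capability elite), facing Patrol: Target A gives -5, Target B gives -4. Proposed Target B is best. ✓

Yes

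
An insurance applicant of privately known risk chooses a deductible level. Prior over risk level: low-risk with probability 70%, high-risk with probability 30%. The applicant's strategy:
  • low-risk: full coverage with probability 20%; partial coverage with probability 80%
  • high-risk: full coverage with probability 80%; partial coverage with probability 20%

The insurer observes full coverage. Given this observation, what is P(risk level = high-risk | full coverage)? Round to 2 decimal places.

P(full coverage) = 0.7·0.2 + 0.3·0.8 = 0.38
P(high-risk | full coverage) = (0.3·0.8) / 0.38 = 0.24 / 0.38 = 0.631579

0.63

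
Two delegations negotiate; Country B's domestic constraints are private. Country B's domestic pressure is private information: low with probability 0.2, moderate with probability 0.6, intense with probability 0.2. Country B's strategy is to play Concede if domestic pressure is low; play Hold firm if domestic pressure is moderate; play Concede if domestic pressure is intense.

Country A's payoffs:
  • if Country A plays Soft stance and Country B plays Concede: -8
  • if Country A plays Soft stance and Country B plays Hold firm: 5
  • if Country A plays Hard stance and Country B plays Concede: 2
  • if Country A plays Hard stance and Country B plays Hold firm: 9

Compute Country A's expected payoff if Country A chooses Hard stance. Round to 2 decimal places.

6.20

E[Hard stance] = 0.2·2 + 0.6·9 + 0.2·2 = 0.4 + 5.4 + 0.4 = 6.2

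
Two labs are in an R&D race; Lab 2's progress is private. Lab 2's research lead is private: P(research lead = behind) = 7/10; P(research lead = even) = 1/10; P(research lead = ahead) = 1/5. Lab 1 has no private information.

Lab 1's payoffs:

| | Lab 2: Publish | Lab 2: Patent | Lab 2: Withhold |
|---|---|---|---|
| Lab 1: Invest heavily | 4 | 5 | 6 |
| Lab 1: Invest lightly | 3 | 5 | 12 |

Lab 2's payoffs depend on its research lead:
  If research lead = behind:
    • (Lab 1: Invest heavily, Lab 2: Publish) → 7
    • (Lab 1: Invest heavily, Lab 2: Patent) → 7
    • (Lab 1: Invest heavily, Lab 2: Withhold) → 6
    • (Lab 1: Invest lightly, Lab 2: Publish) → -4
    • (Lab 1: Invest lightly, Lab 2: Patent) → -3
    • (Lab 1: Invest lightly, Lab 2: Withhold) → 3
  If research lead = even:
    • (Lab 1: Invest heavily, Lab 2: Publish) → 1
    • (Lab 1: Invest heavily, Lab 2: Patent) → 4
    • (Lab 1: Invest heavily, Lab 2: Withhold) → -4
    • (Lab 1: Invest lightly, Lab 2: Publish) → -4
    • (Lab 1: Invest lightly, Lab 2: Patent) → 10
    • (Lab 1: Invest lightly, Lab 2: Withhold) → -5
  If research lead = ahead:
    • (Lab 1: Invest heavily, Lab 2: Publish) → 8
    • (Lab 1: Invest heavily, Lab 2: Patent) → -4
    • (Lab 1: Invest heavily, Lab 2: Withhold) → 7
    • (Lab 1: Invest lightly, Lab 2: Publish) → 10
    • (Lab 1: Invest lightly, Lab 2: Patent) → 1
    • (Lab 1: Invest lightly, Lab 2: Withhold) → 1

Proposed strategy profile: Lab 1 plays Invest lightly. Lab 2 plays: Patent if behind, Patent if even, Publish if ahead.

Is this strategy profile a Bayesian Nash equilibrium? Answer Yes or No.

No

Lab 1 plays Invest lightly: E[Invest lightly] = 7/10·(5) + 1/10·(5) + 1/5·(3) = 23/5; E[Invest heavily] = 24/5. Not best-responding. ✗
Lab 2 (research lead behind), facing Invest lightly: Publish gives -4, Patent gives -3, Withhold gives 3. Proposed Patent is not best — profitable deviation exists. ✗
Lab 2 (research lead even), facing Invest lightly: Publish gives -4, Patent gives 10, Withhold gives -5. Proposed Patent is best. ✓
Lab 2 (research lead ahead), facing Invest lightly: Publish gives 10, Patent gives 1, Withhold gives 1. Proposed Publish is best. ✓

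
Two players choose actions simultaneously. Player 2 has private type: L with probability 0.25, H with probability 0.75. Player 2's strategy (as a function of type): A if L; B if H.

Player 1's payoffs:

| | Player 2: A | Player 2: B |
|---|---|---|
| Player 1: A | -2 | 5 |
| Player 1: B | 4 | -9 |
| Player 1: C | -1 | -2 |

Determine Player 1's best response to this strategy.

A

E[A] = 0.25·(-2) + 0.75·(5) = 3.25
E[B] = 0.25·(4) + 0.75·(-9) = -5.75
E[C] = 0.25·(-1) + 0.75·(-2) = -1.75
Best response: A (3.25 is the largest).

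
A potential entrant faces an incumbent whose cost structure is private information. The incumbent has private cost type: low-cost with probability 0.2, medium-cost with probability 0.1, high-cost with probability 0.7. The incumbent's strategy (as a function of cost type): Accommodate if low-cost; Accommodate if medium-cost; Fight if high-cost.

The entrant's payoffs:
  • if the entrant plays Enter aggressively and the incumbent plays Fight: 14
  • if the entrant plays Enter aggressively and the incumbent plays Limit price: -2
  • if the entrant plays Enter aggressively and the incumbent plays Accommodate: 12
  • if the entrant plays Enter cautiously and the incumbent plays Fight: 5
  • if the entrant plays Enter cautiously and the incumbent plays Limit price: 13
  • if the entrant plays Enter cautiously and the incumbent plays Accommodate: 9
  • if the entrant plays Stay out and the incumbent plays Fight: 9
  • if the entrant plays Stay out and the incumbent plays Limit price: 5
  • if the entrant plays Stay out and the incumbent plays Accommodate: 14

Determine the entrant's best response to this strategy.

Enter aggressively

E[Enter aggressively] = 0.2·(12) + 0.1·(12) + 0.7·(14) = 13.4
E[Enter cautiously] = 0.2·(9) + 0.1·(9) + 0.7·(5) = 6.2
E[Stay out] = 0.2·(14) + 0.1·(14) + 0.7·(9) = 10.5
Best response: Enter aggressively (13.4 is the largest).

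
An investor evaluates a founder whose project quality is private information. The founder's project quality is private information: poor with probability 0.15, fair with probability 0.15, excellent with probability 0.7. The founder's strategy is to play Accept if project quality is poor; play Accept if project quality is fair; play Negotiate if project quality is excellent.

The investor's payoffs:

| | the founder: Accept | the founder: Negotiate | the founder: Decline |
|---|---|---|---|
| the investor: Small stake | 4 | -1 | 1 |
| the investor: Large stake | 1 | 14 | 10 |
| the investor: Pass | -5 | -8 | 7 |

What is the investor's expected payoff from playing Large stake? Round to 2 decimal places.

10.10

E[Large stake] = 0.15·1 + 0.15·1 + 0.7·14 = 0.15 + 0.15 + 9.8 = 10.1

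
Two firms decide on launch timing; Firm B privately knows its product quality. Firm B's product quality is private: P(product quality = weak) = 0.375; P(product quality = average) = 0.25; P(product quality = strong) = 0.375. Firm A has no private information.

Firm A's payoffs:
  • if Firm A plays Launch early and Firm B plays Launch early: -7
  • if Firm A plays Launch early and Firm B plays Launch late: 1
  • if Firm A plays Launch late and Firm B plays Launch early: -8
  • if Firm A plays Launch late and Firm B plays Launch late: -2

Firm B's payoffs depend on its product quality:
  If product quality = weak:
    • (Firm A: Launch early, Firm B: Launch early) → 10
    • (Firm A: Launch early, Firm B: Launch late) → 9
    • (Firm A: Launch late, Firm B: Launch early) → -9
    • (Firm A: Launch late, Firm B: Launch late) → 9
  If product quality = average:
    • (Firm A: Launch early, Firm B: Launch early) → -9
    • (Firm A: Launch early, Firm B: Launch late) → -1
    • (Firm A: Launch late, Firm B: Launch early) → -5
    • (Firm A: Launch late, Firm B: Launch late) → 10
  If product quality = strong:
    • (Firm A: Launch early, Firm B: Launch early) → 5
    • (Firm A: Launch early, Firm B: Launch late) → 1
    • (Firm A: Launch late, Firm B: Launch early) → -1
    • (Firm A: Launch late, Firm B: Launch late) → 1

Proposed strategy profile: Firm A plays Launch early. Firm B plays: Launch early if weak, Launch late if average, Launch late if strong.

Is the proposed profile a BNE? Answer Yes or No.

No

A profile is a BNE iff every type of every player is best-responding given beliefs about the other side.
Firm A plays Launch early: E[Launch early] = 0.375·(-7) + 0.25·(1) + 0.375·(1) = -2; E[Launch late] = -4.25. Best-responding. ✓
Firm B (product quality weak), facing Launch early: Launch early gives 10, Launch late gives 9. Proposed Launch early is best. ✓
Firm B (product quality average), facing Launch early: Launch early gives -9, Launch late gives -1. Proposed Launch late is best. ✓
Firm B (product quality strong), facing Launch early: Launch early gives 5, Launch late gives 1. Proposed Launch late is not best — profitable deviation exists. ✗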